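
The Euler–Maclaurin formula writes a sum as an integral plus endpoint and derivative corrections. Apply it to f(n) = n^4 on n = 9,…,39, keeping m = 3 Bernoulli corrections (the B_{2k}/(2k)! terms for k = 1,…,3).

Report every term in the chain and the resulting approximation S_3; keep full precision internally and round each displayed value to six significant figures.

S_3 ≈ 1.92126e+07

Integral: ∫_9^39 x^4 dx = 1.80330e+07.
½[f(9) + f(39)] = ½[6561.00 + 2.31344e+06] = 1.16000e+06.
Running total after boundary: 1.91930e+07.
k=1: B_{2}/(2)! × [f^{(1)}(39) − f^{(1)}(9)] = 1/12 × (237276 − 2916.00) = 19530.0.
Partial sum through k=1: 1.92126e+07.
k=2: B_{4}/(4)! × [f^{(3)}(39) − f^{(3)}(9)] = −1/720 × (936.000 − 216.000) = -1.00000.
Partial sum through k=2: 1.92126e+07.
k=3: B_{6}/(6)! × [f^{(5)}(39) − f^{(5)}(9)] = 1/30240 × (0.00000 − 0.00000) = 0.00000.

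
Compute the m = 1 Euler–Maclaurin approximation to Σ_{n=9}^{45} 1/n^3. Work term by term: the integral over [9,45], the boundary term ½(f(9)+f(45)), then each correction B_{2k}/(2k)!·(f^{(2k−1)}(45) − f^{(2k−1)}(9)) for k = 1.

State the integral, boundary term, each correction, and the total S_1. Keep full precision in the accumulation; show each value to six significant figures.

S_1 ≈ 0.00665533

The integral term ∫_9^45 1/x^3 dx = 0.00592593.
½[f(9) + f(45)] = ½[0.00137174 + 1.09739e-05] = 0.000691358.
So far: 0.00661728.
Correction k=1: B_{2}/2! · (f^{(1)}(45) − f^{(1)}(9)) = 1/12 · (-7.31596e-07 − (-0.000457247)) = 3.80430e-05.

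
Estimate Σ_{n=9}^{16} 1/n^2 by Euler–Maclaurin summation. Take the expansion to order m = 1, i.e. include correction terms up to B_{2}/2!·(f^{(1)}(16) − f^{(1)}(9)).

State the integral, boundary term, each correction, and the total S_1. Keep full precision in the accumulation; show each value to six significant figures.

S_1 ≈ 0.0569250

∫_9^16 1/x^2 dx evaluates to 0.0486111.
Endpoint term: (f(9) + f(16))/2 = (0.0123457 + 0.00390625)/2 = 0.00812596.
Running total after boundary: 0.0567371.
k=1: B_{2}/(2)! × [f^{(1)}(16) − f^{(1)}(9)] = 1/12 × (-0.000488281 − (-0.00274348)) = 0.000187934.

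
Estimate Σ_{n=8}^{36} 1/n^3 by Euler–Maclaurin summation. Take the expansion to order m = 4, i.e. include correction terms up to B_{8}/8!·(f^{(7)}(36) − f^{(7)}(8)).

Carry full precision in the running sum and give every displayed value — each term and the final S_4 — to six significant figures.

∫_8^36 1/x^3 dx evaluates to 0.00742670.
½[f(8) + f(36)] = ½[0.00195312 + 2.14335e-05] = 0.000987279.
So far: 0.00841398.
Order-1 term: 1/12 · (-1.78612e-06 − (-0.000732422)) = 6.08863e-05.
Partial sum through k=1: 0.00847486.
Order-2 term: −1/720 · (-2.75636e-08 − (-0.000228882)) = -3.17853e-07.
Partial sum through k=2: 0.00847455.
Order-3 term: 1/30240 · (-8.93265e-10 − (-0.000150204)) = 4.96702e-09.
Partial sum through k=3: 0.00847455.
Order-4 term: −1/1209600 · (-4.96259e-11 − (-0.000168979)) = -1.39698e-10.

S_4 ≈ 0.00847455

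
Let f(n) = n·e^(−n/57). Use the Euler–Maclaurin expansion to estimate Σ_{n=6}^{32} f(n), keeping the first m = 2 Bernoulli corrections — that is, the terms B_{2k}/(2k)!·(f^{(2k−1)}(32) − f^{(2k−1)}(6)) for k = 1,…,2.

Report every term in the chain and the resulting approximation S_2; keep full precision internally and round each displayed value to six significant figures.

Integral: ∫_6^32 x·e^(−x/57) dx = 338.535.
Endpoint term: (f(6) + f(32))/2 = (5.40053 + 18.2531)/2 = 11.8268.
Integral + boundary = 350.362.
Correction k=1: B_{2}/2! · (f^{(1)}(32) − f^{(1)}(6)) = 1/12 · (0.250179 − 0.805342) = -0.0462636.
Partial sum through k=1: 350.316.
Correction k=2: B_{4}/4! · (f^{(3)}(32) − f^{(3)}(6)) = −1/720 · (0.000428130 − 0.000801944) = 5.19186e-07.

S_2 ≈ 350.316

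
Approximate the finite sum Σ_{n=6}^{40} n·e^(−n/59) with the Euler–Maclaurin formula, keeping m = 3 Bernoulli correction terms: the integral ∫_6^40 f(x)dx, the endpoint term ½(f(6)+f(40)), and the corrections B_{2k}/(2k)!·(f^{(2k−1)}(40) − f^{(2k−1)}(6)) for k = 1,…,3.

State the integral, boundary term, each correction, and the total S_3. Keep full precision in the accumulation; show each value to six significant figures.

Integral: ∫_6^40 x·e^(−x/59) dx = 499.000.
Boundary: ½(f(6) + f(40)) = ½(5.41983 + 20.3059) = 12.8629.
Integral + boundary = 511.863.
Order-1 term: 1/12 · (0.163480 − 0.811444) = -0.0539970.
Running total after k=1: 511.809.
Order-2 term: −1/720 · (0.000338632 − 0.000752098) = 5.74259e-07.
Running total after k=2: 511.809.
Order-3 term: 1/30240 · (1.81069e-07 − 3.65151e-07) = -6.08737e-12.

S_3 ≈ 511.809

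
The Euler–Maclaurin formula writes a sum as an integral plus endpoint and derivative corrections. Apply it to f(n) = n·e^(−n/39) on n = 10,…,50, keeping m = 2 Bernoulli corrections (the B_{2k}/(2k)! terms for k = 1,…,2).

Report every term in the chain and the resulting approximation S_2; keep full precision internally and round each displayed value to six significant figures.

The integral term ∫_10^50 x·e^(−x/39) dx = 515.689.
½[f(10) + f(50)] = ½[7.73824 + 13.8734] = 10.8058.
Running total after boundary: 526.494.
Order-1 term: 1/12 · (-0.0782601 − 0.575408) = -0.0544723.
Running total after k=1: 526.440.
Order-2 term: −1/720 · (0.000313396 − 0.00139583) = 1.50338e-06.

S_2 ≈ 526.440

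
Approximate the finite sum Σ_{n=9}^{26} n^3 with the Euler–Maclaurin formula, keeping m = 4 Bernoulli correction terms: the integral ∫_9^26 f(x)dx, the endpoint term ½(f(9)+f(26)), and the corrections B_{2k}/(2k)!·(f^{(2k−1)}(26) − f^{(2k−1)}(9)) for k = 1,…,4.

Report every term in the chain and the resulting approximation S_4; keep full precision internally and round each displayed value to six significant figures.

S_4 ≈ 121905

∫_9^26 x^3 dx evaluates to 112604.
½[f(9) + f(26)] = ½[729.000 + 17576.0] = 9152.50.
So far: 121756.
Order-1 term: 1/12 · (2028.00 − 243.000) = 148.750.
Partial sum through k=1: 121905.
Order-2 term: −1/720 · (6.00000 − 6.00000) = 0.00000.
Partial sum through k=2: 121905.
Order-3 term: 1/30240 · (0.00000 − 0.00000) = 0.00000.
Partial sum through k=3: 121905.
Order-4 term: −1/1209600 · (0.00000 − 0.00000) = 0.00000.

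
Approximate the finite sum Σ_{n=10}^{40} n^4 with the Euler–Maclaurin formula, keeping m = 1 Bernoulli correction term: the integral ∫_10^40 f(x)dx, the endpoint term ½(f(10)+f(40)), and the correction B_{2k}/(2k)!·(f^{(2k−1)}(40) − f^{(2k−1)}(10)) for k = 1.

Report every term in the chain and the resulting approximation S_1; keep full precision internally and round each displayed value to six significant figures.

S_1 ≈ 2.17660e+07

The integral term ∫_10^40 x^4 dx = 2.04600e+07.
½[f(10) + f(40)] = ½[10000.0 + 2.56000e+06] = 1.28500e+06.
So far: 2.17450e+07.
k=1: B_{2}/(2)! × [f^{(1)}(40) − f^{(1)}(10)] = 1/12 × (256000 − 4000.00) = 21000.0.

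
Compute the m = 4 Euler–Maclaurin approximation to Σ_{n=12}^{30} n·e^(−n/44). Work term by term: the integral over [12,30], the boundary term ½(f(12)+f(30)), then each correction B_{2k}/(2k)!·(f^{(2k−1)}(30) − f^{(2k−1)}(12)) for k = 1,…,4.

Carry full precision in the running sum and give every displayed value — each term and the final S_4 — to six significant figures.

S_4 ≈ 241.416

The integral term ∫_12^30 x·e^(−x/44) dx = 229.296.
Boundary: ½(f(12) + f(30)) = ½(9.13560 + 15.1709) = 12.1533.
Integral + boundary = 241.449.
Correction k=1: B_{2}/2! · (f^{(1)}(30) − f^{(1)}(12)) = 1/12 · (0.160903 − 0.553673) = -0.0327308.
Partial sum through k=1: 241.416.
Correction k=2: B_{4}/4! · (f^{(3)}(30) − f^{(3)}(12)) = −1/720 · (0.000605525 − 0.00107246) = 6.48514e-07.
Partial sum through k=2: 241.416.
Correction k=3: B_{6}/6! · (f^{(5)}(30) − f^{(5)}(12)) = 1/30240 · (5.82613e-07 − 9.60187e-07) = -1.24859e-11.
Partial sum through k=3: 241.416.
Correction k=4: B_{8}/8! · (f^{(7)}(30) − f^{(7)}(12)) = −1/1209600 · (4.40318e-10 − 7.05796e-10) = 2.19476e-16.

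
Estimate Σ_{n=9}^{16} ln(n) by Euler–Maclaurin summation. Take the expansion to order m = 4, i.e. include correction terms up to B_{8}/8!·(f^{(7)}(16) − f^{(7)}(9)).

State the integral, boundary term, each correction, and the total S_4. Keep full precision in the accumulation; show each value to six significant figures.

Integral: ∫_9^16 ln(x) dx = 17.5864.
Boundary: ½(f(9) + f(16)) = ½(2.19722 + 2.77259) = 2.48491.
Running total after boundary: 20.0713.
Correction k=1: B_{2}/2! · (f^{(1)}(16) − f^{(1)}(9)) = 1/12 · (0.0625000 − 0.111111) = -0.00405093.
Partial sum through k=1: 20.0673.
Correction k=2: B_{4}/4! · (f^{(3)}(16) − f^{(3)}(9)) = −1/720 · (0.000488281 − 0.00274348) = 3.13223e-06.
Partial sum through k=2: 20.0673.
Correction k=3: B_{6}/6! · (f^{(5)}(16) − f^{(5)}(9)) = 1/30240 · (2.28882e-05 − 0.000406442) = -1.26837e-08.
Partial sum through k=3: 20.0673.
Correction k=4: B_{8}/8! · (f^{(7)}(16) − f^{(7)}(9)) = −1/1209600 · (2.68221e-06 − 0.000150534) = 1.22232e-10.

S_4 ≈ 20.0673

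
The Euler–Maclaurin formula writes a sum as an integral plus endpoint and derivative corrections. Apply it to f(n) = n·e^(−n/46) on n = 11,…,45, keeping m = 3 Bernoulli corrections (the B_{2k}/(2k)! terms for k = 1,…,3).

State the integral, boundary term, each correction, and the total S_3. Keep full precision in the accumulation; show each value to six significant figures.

The integral term ∫_11^45 x·e^(−x/46) dx = 490.546.
½[f(11) + f(45)] = ½[8.66043 + 16.9184] = 12.7894.
Integral + boundary = 503.335.
Order-1 term: 1/12 · (0.00817314 − 0.599042) = -0.0492391.
Running total after k=1: 503.286.
Order-2 term: −1/720 · (0.000359216 − 0.00102725) = 9.27828e-07.
Running total after k=2: 503.286.
Order-3 term: 1/30240 · (3.37699e-07 − 8.37147e-07) = -1.65162e-11.

S_3 ≈ 503.286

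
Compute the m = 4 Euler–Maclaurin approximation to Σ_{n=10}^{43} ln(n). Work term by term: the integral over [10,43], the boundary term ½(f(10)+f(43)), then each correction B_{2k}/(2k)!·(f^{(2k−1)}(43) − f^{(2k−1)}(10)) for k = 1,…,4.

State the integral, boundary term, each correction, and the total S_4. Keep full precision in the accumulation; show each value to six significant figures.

The integral term ∫_10^43 ln(x) dx = 105.706.
Endpoint term: (f(10) + f(43))/2 = (2.30259 + 3.76120)/2 = 3.03189.
So far: 108.738.
Correction k=1: B_{2}/2! · (f^{(1)}(43) − f^{(1)}(10)) = 1/12 · (0.0232558 − 0.100000) = -0.00639535.
Running total after k=1: 108.731.
Correction k=2: B_{4}/4! · (f^{(3)}(43) − f^{(3)}(10)) = −1/720 · (2.51550e-05 − 0.00200000) = 2.74284e-06.
Running total after k=2: 108.731.
Correction k=3: B_{6}/6! · (f^{(5)}(43) − f^{(5)}(10)) = 1/30240 · (1.63256e-07 − 0.000240000) = -7.93111e-09.
Running total after k=3: 108.731.
Correction k=4: B_{8}/8! · (f^{(7)}(43) − f^{(7)}(10)) = −1/1209600 · (2.64883e-09 − 7.20000e-05) = 5.95216e-11.

S_4 ≈ 108.731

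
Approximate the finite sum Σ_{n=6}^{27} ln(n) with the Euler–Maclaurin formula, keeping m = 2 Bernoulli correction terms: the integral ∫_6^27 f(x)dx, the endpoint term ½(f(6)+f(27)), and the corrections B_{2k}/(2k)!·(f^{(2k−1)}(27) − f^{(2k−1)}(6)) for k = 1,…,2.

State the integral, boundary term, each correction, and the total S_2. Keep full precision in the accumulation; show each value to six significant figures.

S_2 ≈ 59.7700

Integral: ∫_6^27 ln(x) dx = 57.2370.
Endpoint term: (f(6) + f(27))/2 = (1.79176 + 3.29584)/2 = 2.54380.
Integral + boundary = 59.7808.
Correction k=1: B_{2}/2! · (f^{(1)}(27) − f^{(1)}(6)) = 1/12 · (0.0370370 − 0.166667) = -0.0108025.
Running total after k=1: 59.7700.
Correction k=2: B_{4}/4! · (f^{(3)}(27) − f^{(3)}(6)) = −1/720 · (0.000101611 − 0.00925926) = 1.27190e-05.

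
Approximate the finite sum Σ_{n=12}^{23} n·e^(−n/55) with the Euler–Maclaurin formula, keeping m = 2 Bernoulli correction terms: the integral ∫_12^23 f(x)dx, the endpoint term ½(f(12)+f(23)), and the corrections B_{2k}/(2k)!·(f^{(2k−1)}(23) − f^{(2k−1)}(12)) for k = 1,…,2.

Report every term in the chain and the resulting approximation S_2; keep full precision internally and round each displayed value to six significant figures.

The integral term ∫_12^23 x·e^(−x/55) dx = 138.803.
Boundary: ½(f(12) + f(23)) = ½(9.64775 + 15.1396) = 12.3937.
Running total after boundary: 151.197.
Correction k=1: B_{2}/2! · (f^{(1)}(23) − f^{(1)}(12)) = 1/12 · (0.382977 − 0.628566) = -0.0204657.
Running total after k=1: 151.176.
Correction k=2: B_{4}/4! · (f^{(3)}(23) − f^{(3)}(12)) = −1/720 · (0.000561806 − 0.000739347) = 2.46585e-07.

S_2 ≈ 151.176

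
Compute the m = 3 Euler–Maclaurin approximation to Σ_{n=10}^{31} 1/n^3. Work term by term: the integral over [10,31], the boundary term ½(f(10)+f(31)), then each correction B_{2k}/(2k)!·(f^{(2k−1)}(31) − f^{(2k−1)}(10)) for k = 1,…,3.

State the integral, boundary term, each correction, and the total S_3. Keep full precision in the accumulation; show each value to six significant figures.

S_3 ≈ 0.00502114

Integral: ∫_10^31 1/x^3 dx = 0.00447971.
Boundary: ½(f(10) + f(31)) = ½(0.00100000 + 3.35672e-05) = 0.000516784.
Integral + boundary = 0.00499649.
Order-1 term: 1/12 · (-3.24844e-06 − (-0.000300000)) = 2.47293e-05.
Running total after k=1: 0.00502122.
Order-2 term: −1/720 · (-6.76054e-08 − (-6.00000e-05)) = -8.32394e-08.
Running total after k=2: 0.00502114.
Order-3 term: 1/30240 · (-2.95466e-09 − (-2.52000e-05)) = 8.33236e-10.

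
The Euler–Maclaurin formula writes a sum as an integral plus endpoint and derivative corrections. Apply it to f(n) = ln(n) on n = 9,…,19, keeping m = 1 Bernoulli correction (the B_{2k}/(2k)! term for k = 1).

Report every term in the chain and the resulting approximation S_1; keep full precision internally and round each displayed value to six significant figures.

S_1 ≈ 28.7353

Integral: ∫_9^19 ln(x) dx = 26.1693.
½[f(9) + f(19)] = ½[2.19722 + 2.94444] = 2.57083.
Running total after boundary: 28.7402.
Order-1 term: 1/12 · (0.0526316 − 0.111111) = -0.00487329.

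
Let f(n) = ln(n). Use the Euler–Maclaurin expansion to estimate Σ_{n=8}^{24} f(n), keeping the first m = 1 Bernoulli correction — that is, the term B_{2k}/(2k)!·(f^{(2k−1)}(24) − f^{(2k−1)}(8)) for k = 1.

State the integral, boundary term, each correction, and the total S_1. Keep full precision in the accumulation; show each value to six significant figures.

S_1 ≈ 46.2596

The integral term ∫_8^24 ln(x) dx = 43.6378.
½[f(8) + f(24)] = ½[2.07944 + 3.17805] = 2.62875.
Running total after boundary: 46.2665.
k=1: B_{2}/(2)! × [f^{(1)}(24) − f^{(1)}(8)] = 1/12 × (0.0416667 − 0.125000) = -0.00694444.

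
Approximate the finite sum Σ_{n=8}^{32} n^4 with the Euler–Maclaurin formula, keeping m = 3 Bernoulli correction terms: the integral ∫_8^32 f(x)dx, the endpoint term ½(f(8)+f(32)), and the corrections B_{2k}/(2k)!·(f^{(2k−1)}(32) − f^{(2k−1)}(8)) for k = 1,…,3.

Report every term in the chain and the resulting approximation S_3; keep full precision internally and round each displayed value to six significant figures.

S_3 ≈ 7.24142e+06

Integral: ∫_8^32 x^4 dx = 6.70433e+06.
Endpoint term: (f(8) + f(32))/2 = (4096.00 + 1.04858e+06)/2 = 526336.
Integral + boundary = 7.23067e+06.
Correction k=1: B_{2}/2! · (f^{(1)}(32) − f^{(1)}(8)) = 1/12 · (131072 − 2048.00) = 10752.0.
Partial sum through k=1: 7.24142e+06.
Correction k=2: B_{4}/4! · (f^{(3)}(32) − f^{(3)}(8)) = −1/720 · (768.000 − 192.000) = -0.800000.
Partial sum through k=2: 7.24142e+06.
Correction k=3: B_{6}/6! · (f^{(5)}(32) − f^{(5)}(8)) = 1/30240 · (0.00000 − 0.00000) = 0.00000.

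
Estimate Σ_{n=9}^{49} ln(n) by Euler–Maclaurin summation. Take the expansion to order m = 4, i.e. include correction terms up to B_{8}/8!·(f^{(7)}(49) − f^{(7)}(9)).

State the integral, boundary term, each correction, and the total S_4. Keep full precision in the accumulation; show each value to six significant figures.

The integral term ∫_9^49 ln(x) dx = 130.924.
Boundary: ½(f(9) + f(49)) = ½(2.19722 + 3.89182) = 3.04452.
So far: 133.969.
k=1: B_{2}/(2)! × [f^{(1)}(49) − f^{(1)}(9)] = 1/12 × (0.0204082 − 0.111111) = -0.00755858.
After k=1: 133.961.
k=2: B_{4}/(4)! × [f^{(3)}(49) − f^{(3)}(9)] = −1/720 × (1.69997e-05 − 0.00274348) = 3.78678e-06.
After k=2: 133.961.
k=3: B_{6}/(6)! × [f^{(5)}(49) − f^{(5)}(9)] = 1/30240 × (8.49632e-08 − 0.000406442) = -1.34377e-08.
After k=3: 133.961.
k=4: B_{8}/(8)! × [f^{(7)}(49) − f^{(7)}(9)] = −1/1209600 × (1.06160e-09 − 0.000150534) = 1.24449e-10.

S_4 ≈ 133.961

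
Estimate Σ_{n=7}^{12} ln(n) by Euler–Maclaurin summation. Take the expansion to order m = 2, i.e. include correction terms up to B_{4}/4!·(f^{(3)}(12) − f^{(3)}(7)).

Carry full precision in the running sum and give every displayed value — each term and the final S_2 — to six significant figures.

S_2 ≈ 13.4080

The integral term ∫_7^12 ln(x) dx = 11.1975.
Boundary: ½(f(7) + f(12)) = ½(1.94591 + 2.48491) = 2.21541.
Running total after boundary: 13.4129.
Order-1 term: 1/12 · (0.0833333 − 0.142857) = -0.00496032.
After k=1: 13.4080.
Order-2 term: −1/720 · (0.00115741 − 0.00583090) = 6.49097e-06.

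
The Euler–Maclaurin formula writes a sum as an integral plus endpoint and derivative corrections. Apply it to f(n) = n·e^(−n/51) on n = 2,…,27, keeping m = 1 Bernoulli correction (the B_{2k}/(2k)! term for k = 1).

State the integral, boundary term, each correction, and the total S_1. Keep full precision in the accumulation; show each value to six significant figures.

The integral term ∫_2^27 x·e^(−x/51) dx = 256.203.
½[f(2) + f(27)] = ½[1.92309 + 15.9017] = 8.91239.
Running total after boundary: 265.116.
Correction k=1: B_{2}/2! · (f^{(1)}(27) − f^{(1)}(2)) = 1/12 · (0.277154 − 0.923836) = -0.0538902.

S_1 ≈ 265.062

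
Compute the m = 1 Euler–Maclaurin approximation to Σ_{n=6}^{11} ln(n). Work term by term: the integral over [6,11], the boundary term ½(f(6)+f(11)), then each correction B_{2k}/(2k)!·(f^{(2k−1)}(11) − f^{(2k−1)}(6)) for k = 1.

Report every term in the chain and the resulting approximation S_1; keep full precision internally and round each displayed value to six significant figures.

S_1 ≈ 12.7148

Integral: ∫_6^11 ln(x) dx = 10.6263.
Endpoint term: (f(6) + f(11))/2 = (1.79176 + 2.39790)/2 = 2.09483.
Integral + boundary = 12.7211.
Order-1 term: 1/12 · (0.0909091 − 0.166667) = -0.00631313.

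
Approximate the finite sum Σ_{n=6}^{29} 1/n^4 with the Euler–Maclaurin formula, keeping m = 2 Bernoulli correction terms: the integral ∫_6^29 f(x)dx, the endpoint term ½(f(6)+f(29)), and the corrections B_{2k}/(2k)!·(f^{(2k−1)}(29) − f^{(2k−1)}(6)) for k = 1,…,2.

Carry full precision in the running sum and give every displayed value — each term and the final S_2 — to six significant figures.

The integral term ∫_6^29 1/x^4 dx = 0.00152954.
Endpoint term: (f(6) + f(29))/2 = (0.000771605 + 1.41387e-06)/2 = 0.000386509.
So far: 0.00191605.
Order-1 term: 1/12 · (-1.95016e-07 − (-0.000514403)) = 4.28507e-05.
Running total after k=1: 0.00195890.
Order-2 term: −1/720 · (-6.95657e-09 − (-0.000428669)) = -5.95365e-07.

S_2 ≈ 0.00195831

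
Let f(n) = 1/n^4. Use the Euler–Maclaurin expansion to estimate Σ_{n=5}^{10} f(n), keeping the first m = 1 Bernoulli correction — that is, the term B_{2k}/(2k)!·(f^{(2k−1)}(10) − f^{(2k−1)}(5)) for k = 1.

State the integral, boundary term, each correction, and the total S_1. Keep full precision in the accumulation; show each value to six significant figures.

Integral: ∫_5^10 1/x^4 dx = 0.00233333.
Endpoint term: (f(5) + f(10))/2 = (0.00160000 + 0.000100000)/2 = 0.000850000.
So far: 0.00318333.
Correction k=1: B_{2}/2! · (f^{(1)}(10) − f^{(1)}(5)) = 1/12 · (-4.00000e-05 − (-0.00128000)) = 0.000103333.

S_1 ≈ 0.00328667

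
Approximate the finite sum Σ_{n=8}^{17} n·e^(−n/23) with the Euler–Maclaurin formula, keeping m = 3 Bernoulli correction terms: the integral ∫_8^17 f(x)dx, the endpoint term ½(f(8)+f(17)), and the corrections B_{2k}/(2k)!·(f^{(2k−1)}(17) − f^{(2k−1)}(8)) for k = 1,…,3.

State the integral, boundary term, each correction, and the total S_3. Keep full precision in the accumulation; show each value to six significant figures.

∫_8^17 x·e^(−x/23) dx evaluates to 64.2094.
½[f(8) + f(17)] = ½[5.64977 + 8.11799] = 6.88388.
Running total after boundary: 71.0933.
k=1: B_{2}/(2)! × [f^{(1)}(17) − f^{(1)}(8)] = 1/12 × (0.124573 − 0.460579) = -0.0280005.
Partial sum through k=1: 71.0653.
k=2: B_{4}/(4)! × [f^{(3)}(17) − f^{(3)}(8)] = −1/720 × (0.00204089 − 0.00354069) = 2.08305e-06.
Partial sum through k=2: 71.0653.
k=3: B_{6}/(6)! × [f^{(5)}(17) − f^{(5)}(8)] = 1/30240 × (7.27087e-06 − 1.17405e-05) = -1.47804e-10.

S_3 ≈ 71.0653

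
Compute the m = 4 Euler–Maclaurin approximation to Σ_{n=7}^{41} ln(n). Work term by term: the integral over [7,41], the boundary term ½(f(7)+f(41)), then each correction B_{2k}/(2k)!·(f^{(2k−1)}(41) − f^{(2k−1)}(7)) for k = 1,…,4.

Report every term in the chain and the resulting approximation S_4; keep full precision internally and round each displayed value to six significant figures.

The integral term ∫_7^41 ln(x) dx = 104.635.
Boundary: ½(f(7) + f(41)) = ½(1.94591 + 3.71357) = 2.82974.
Integral + boundary = 107.465.
Correction k=1: B_{2}/2! · (f^{(1)}(41) − f^{(1)}(7)) = 1/12 · (0.0243902 − 0.142857) = -0.00987224.
Running total after k=1: 107.455.
Correction k=2: B_{4}/4! · (f^{(3)}(41) − f^{(3)}(7)) = −1/720 · (2.90187e-05 − 0.00583090) = 8.05817e-06.
Running total after k=2: 107.455.
Correction k=3: B_{6}/6! · (f^{(5)}(41) − f^{(5)}(7)) = 1/30240 · (2.07153e-07 − 0.00142798) = -4.72146e-08.
Running total after k=3: 107.455.
Correction k=4: B_{8}/8! · (f^{(7)}(41) − f^{(7)}(7)) = −1/1209600 · (3.69697e-09 − 0.000874271) = 7.22774e-10.

S_4 ≈ 107.455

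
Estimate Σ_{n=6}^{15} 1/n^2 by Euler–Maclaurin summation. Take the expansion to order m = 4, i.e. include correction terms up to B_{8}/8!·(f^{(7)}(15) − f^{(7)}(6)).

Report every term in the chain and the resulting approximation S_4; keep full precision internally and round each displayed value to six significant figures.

∫_6^15 1/x^2 dx evaluates to 0.100000.
½[f(6) + f(15)] = ½[0.0277778 + 0.00444444] = 0.0161111.
So far: 0.116111.
Correction k=1: B_{2}/2! · (f^{(1)}(15) − f^{(1)}(6)) = 1/12 · (-0.000592593 − (-0.00925926)) = 0.000722222.
Running total after k=1: 0.116833.
Correction k=2: B_{4}/4! · (f^{(3)}(15) − f^{(3)}(6)) = −1/720 · (-3.16049e-05 − (-0.00308642)) = -4.24280e-06.
Running total after k=2: 0.116829.
Correction k=3: B_{6}/6! · (f^{(5)}(15) − f^{(5)}(6)) = 1/30240 · (-4.21399e-06 − (-0.00257202)) = 8.49141e-08.
Running total after k=3: 0.116829.
Correction k=4: B_{8}/8! · (f^{(7)}(15) − f^{(7)}(6)) = −1/1209600 · (-1.04882e-06 − (-0.00400091)) = -3.30677e-09.

S_4 ≈ 0.116829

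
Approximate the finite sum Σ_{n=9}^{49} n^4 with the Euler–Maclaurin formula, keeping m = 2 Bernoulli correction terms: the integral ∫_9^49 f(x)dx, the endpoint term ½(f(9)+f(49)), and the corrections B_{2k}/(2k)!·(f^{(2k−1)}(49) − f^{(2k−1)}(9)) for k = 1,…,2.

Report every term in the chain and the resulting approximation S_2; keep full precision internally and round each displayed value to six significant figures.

The integral term ∫_9^49 x^4 dx = 5.64832e+07.
Boundary: ½(f(9) + f(49)) = ½(6561.00 + 5.76480e+06) = 2.88568e+06.
So far: 5.93689e+07.
Order-1 term: 1/12 · (470596 − 2916.00) = 38973.3.
After k=1: 5.94079e+07.
Order-2 term: −1/720 · (1176.00 − 216.000) = -1.33333.

S_2 ≈ 5.94079e+07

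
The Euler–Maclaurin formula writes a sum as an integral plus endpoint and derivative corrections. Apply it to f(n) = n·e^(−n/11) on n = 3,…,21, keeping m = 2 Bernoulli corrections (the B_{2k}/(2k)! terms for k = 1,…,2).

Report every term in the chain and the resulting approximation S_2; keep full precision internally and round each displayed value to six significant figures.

∫_3^21 x·e^(−x/11) dx evaluates to 65.0686.
Boundary: ½(f(3) + f(21)) = ½(2.28390 + 3.11252) = 2.69821.
So far: 67.7668.
Correction k=1: B_{2}/2! · (f^{(1)}(21) − f^{(1)}(3)) = 1/12 · (-0.134741 − 0.553673) = -0.0573678.
Partial sum through k=1: 67.7094.
Correction k=2: B_{4}/4! · (f^{(3)}(21) − f^{(3)}(3)) = −1/720 · (0.00133627 − 0.0171593) = 2.19764e-05.

S_2 ≈ 67.7094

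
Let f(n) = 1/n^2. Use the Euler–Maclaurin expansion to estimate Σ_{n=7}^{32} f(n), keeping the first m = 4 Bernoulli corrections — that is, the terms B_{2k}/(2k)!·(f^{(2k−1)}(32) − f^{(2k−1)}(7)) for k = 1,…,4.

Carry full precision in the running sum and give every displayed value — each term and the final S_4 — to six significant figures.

S_4 ≈ 0.122778

The integral term ∫_7^32 1/x^2 dx = 0.111607.
Endpoint term: (f(7) + f(32))/2 = (0.0204082 + 0.000976562)/2 = 0.0106924.
So far: 0.122300.
k=1: B_{2}/(2)! × [f^{(1)}(32) − f^{(1)}(7)] = 1/12 × (-6.10352e-05 − (-0.00583090)) = 0.000480822.
Running total after k=1: 0.122780.
k=2: B_{4}/(4)! × [f^{(3)}(32) − f^{(3)}(7)] = −1/720 × (-7.15256e-07 − (-0.00142798)) = -1.98231e-06.
Running total after k=2: 0.122778.
k=3: B_{6}/(6)! × [f^{(5)}(32) − f^{(5)}(7)] = 1/30240 × (-2.09548e-08 − (-0.000874271)) = 2.89104e-08.
Running total after k=3: 0.122778.
k=4: B_{8}/(8)! × [f^{(7)}(32) − f^{(7)}(7)] = −1/1209600 × (-1.14596e-09 − (-0.000999167)) = -8.26030e-10.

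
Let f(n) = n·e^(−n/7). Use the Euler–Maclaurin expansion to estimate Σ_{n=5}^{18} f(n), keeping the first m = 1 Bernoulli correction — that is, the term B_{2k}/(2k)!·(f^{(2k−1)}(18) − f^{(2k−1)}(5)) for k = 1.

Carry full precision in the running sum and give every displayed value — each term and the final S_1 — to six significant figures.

∫_5^18 x·e^(−x/7) dx evaluates to 27.7469.
Boundary: ½(f(5) + f(18)) = ½(2.44771 + 1.37567) = 1.91169.
Integral + boundary = 29.6586.
Correction k=1: B_{2}/2! · (f^{(1)}(18) − f^{(1)}(5)) = 1/12 · (-0.120098 − 0.139869) = -0.0216640.

S_1 ≈ 29.6369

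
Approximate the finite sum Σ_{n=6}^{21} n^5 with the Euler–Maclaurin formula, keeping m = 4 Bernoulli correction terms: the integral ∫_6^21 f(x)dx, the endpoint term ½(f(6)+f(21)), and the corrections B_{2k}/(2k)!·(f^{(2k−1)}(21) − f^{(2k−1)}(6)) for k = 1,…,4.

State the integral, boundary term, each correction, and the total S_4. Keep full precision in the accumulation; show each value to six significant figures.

S_4 ≈ 1.64130e+07

∫_6^21 x^5 dx evaluates to 1.42866e+07.
½[f(6) + f(21)] = ½[7776.00 + 4.08410e+06] = 2.04594e+06.
So far: 1.63325e+07.
k=1: B_{2}/(2)! × [f^{(1)}(21) − f^{(1)}(6)] = 1/12 × (972405 − 6480.00) = 80493.8.
Partial sum through k=1: 1.64130e+07.
k=2: B_{4}/(4)! × [f^{(3)}(21) − f^{(3)}(6)] = −1/720 × (26460.0 − 2160.00) = -33.7500.
Partial sum through k=2: 1.64130e+07.
k=3: B_{6}/(6)! × [f^{(5)}(21) − f^{(5)}(6)] = 1/30240 × (120.000 − 120.000) = 0.00000.
Partial sum through k=3: 1.64130e+07.
k=4: B_{8}/(8)! × [f^{(7)}(21) − f^{(7)}(6)] = −1/1209600 × (0.00000 − 0.00000) = 0.00000.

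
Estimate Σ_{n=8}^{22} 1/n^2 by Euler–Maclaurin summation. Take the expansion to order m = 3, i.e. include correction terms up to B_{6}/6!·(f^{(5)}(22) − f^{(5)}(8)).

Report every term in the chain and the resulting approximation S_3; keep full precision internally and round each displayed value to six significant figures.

S_3 ≈ 0.0886999

The integral term ∫_8^22 1/x^2 dx = 0.0795455.
½[f(8) + f(22)] = ½[0.0156250 + 0.00206612] = 0.00884556.
Integral + boundary = 0.0883910.
k=1: B_{2}/(2)! × [f^{(1)}(22) − f^{(1)}(8)] = 1/12 × (-0.000187829 − (-0.00390625)) = 0.000309868.
Running total after k=1: 0.0887009.
k=2: B_{4}/(4)! × [f^{(3)}(22) − f^{(3)}(8)] = −1/720 × (-4.65691e-06 − (-0.000732422)) = -1.01078e-06.
Running total after k=2: 0.0886999.
k=3: B_{6}/(6)! × [f^{(5)}(22) − f^{(5)}(8)] = 1/30240 × (-2.88651e-07 − (-0.000343323)) = 1.13437e-08.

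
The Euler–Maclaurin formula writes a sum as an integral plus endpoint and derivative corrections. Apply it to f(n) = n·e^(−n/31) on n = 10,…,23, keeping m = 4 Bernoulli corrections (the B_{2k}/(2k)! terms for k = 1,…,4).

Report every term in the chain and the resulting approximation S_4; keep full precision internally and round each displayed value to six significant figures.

S_4 ≈ 132.479

∫_10^23 x·e^(−x/31) dx evaluates to 123.412.
Endpoint term: (f(10) + f(23))/2 = (7.24278 + 10.9524)/2 = 9.09759.
Integral + boundary = 132.510.
k=1: B_{2}/(2)! × [f^{(1)}(23) − f^{(1)}(10)] = 1/12 × (0.122888 − 0.490640) = -0.0306460.
After k=1: 132.479.
k=2: B_{4}/(4)! × [f^{(3)}(23) − f^{(3)}(10)] = −1/720 × (0.00111891 − 0.00201789) = 1.24859e-06.
After k=2: 132.479.
k=3: B_{6}/(6)! × [f^{(5)}(23) − f^{(5)}(10)] = 1/30240 × (2.19557e-06 − 3.66830e-06) = -4.87014e-11.
After k=3: 132.479.
k=4: B_{8}/(8)! × [f^{(7)}(23) − f^{(7)}(10)] = −1/1209600 × (3.35777e-09 − 5.44933e-09) = 1.72913e-15.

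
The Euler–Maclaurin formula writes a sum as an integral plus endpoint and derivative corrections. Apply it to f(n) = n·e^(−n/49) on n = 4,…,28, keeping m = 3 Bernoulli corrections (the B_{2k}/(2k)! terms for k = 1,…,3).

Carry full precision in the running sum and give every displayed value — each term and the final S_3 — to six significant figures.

S_3 ≈ 272.440

The integral term ∫_4^28 x·e^(−x/49) dx = 262.741.
½[f(4) + f(28)] = ½[3.68644 + 15.8121] = 9.74927.
Integral + boundary = 272.490.
Correction k=1: B_{2}/2! · (f^{(1)}(28) − f^{(1)}(4)) = 1/12 · (0.242022 − 0.846377) = -0.0503629.
After k=1: 272.440.
Correction k=2: B_{4}/4! · (f^{(3)}(28) − f^{(3)}(4)) = −1/720 · (0.000571203 − 0.00112020) = 7.62495e-07.
After k=2: 272.440.
Correction k=3: B_{6}/6! · (f^{(5)}(28) − f^{(5)}(4)) = 1/30240 · (4.33821e-07 − 7.86292e-07) = -1.16558e-11.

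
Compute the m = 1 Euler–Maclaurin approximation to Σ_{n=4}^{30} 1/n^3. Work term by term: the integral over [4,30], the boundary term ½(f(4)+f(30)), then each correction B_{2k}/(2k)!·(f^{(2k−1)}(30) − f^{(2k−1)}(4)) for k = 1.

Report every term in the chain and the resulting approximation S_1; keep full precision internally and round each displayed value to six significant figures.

∫_4^30 1/x^3 dx evaluates to 0.0306944.
½[f(4) + f(30)] = ½[0.0156250 + 3.70370e-05] = 0.00783102.
Integral + boundary = 0.0385255.
Correction k=1: B_{2}/2! · (f^{(1)}(30) − f^{(1)}(4)) = 1/12 · (-3.70370e-06 − (-0.0117188)) = 0.000976254.

S_1 ≈ 0.0395017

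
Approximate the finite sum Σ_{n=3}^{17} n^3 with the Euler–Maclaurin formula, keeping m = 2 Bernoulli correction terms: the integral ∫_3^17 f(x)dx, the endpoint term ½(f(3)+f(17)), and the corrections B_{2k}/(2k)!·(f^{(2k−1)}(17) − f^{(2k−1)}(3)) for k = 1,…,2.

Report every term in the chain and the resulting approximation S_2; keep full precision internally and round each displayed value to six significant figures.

∫_3^17 x^3 dx evaluates to 20860.0.
Boundary: ½(f(3) + f(17)) = ½(27.0000 + 4913.00) = 2470.00.
Integral + boundary = 23330.0.
Order-1 term: 1/12 · (867.000 − 27.0000) = 70.0000.
After k=1: 23400.0.
Order-2 term: −1/720 · (6.00000 − 6.00000) = 0.00000.

S_2 ≈ 23400.0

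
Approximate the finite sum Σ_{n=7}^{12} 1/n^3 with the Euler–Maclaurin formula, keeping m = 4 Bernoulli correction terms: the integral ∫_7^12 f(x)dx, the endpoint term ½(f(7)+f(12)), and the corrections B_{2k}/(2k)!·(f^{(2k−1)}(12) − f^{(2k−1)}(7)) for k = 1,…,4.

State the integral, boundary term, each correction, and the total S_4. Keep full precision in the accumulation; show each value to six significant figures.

Integral: ∫_7^12 1/x^3 dx = 0.00673186.
Endpoint term: (f(7) + f(12))/2 = (0.00291545 + 0.000578704)/2 = 0.00174708.
Integral + boundary = 0.00847894.
Order-1 term: 1/12 · (-0.000144676 − (-0.00124948)) = 9.20670e-05.
Partial sum through k=1: 0.00857100.
Order-2 term: −1/720 · (-2.00939e-05 − (-0.000509992)) = -6.80413e-07.
Partial sum through k=2: 0.00857032.
Order-3 term: 1/30240 · (-5.86071e-06 − (-0.000437136)) = 1.42617e-08.
Partial sum through k=3: 0.00857034.
Order-4 term: −1/1209600 · (-2.93036e-06 − (-0.000642322)) = -5.28597e-10.

S_4 ≈ 0.00857034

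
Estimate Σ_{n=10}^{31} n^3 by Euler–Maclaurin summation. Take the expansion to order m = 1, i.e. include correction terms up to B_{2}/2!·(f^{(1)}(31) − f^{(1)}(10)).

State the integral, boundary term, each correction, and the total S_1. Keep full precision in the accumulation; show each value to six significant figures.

S_1 ≈ 243991

∫_10^31 x^3 dx evaluates to 228380.
½[f(10) + f(31)] = ½[1000.00 + 29791.0] = 15395.5.
So far: 243776.
Order-1 term: 1/12 · (2883.00 − 300.000) = 215.250.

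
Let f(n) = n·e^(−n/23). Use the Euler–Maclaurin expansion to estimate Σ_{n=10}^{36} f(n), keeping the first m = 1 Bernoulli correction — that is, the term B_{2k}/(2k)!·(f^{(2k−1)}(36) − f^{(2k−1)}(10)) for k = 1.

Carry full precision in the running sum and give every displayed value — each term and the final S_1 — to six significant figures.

S_1 ≈ 214.669

∫_10^36 x·e^(−x/23) dx evaluates to 207.710.
Boundary: ½(f(10) + f(36)) = ½(6.47405 + 7.52553) = 6.99979.
Running total after boundary: 214.710.
Correction k=1: B_{2}/2! · (f^{(1)}(36) − f^{(1)}(10)) = 1/12 · (-0.118154 − 0.365925) = -0.0403399.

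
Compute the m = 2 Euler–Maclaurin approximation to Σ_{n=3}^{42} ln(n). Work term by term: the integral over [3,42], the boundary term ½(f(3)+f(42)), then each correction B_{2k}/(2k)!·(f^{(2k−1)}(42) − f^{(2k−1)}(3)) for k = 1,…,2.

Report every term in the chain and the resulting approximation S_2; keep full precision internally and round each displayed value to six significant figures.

Integral: ∫_3^42 ln(x) dx = 114.686.
Endpoint term: (f(3) + f(42))/2 = (1.09861 + 3.73767)/2 = 2.41814.
Running total after boundary: 117.104.
Correction k=1: B_{2}/2! · (f^{(1)}(42) − f^{(1)}(3)) = 1/12 · (0.0238095 − 0.333333) = -0.0257937.
After k=1: 117.079.
Correction k=2: B_{4}/4! · (f^{(3)}(42) − f^{(3)}(3)) = −1/720 · (2.69949e-05 − 0.0740741) = 0.000102843.

S_2 ≈ 117.079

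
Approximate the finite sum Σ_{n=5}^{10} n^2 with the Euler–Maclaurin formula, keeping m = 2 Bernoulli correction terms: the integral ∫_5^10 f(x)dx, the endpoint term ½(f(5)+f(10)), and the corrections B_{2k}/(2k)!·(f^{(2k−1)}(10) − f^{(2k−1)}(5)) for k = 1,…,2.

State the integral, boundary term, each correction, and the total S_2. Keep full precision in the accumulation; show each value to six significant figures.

S_2 ≈ 355.000

∫_5^10 x^2 dx evaluates to 291.667.
½[f(5) + f(10)] = ½[25.0000 + 100.000] = 62.5000.
Running total after boundary: 354.167.
Correction k=1: B_{2}/2! · (f^{(1)}(10) − f^{(1)}(5)) = 1/12 · (20.0000 − 10.0000) = 0.833333.
Running total after k=1: 355.000.
Correction k=2: B_{4}/4! · (f^{(3)}(10) − f^{(3)}(5)) = −1/720 · (0.00000 − 0.00000) = 0.00000.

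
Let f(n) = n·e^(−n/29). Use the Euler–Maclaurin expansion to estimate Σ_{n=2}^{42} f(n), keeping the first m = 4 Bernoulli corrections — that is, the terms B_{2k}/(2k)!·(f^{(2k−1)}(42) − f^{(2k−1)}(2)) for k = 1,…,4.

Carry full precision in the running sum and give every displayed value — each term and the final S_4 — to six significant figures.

S_4 ≈ 361.063

Integral: ∫_2^42 x·e^(−x/29) dx = 355.276.
Endpoint term: (f(2) + f(42))/2 = (1.86672 + 9.86895)/2 = 5.86784.
Integral + boundary = 361.144.
k=1: B_{2}/(2)! × [f^{(1)}(42) − f^{(1)}(2)] = 1/12 × (-0.105334 − 0.868989) = -0.0811936.
After k=1: 361.063.
k=2: B_{4}/(4)! × [f^{(3)}(42) − f^{(3)}(2)] = −1/720 × (0.000433551 − 0.00325292) = 3.91579e-06.
After k=2: 361.063.
k=3: B_{6}/(6)! × [f^{(5)}(42) − f^{(5)}(2)] = 1/30240 × (1.17996e-06 − 6.50721e-06) = -1.76165e-10.
After k=3: 361.063.
k=4: B_{8}/(8)! × [f^{(7)}(42) − f^{(7)}(2)] = −1/1209600 × (2.19312e-09 − 1.08757e-08) = 7.17809e-15.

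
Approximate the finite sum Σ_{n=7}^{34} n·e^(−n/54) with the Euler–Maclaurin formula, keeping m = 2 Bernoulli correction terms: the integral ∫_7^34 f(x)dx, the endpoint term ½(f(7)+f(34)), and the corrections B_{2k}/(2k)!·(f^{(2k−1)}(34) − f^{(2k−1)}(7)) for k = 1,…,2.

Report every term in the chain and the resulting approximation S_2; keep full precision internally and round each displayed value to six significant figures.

S_2 ≈ 373.789

Integral: ∫_7^34 x·e^(−x/54) dx = 361.704.
Boundary: ½(f(7) + f(34)) = ½(6.14894 + 18.1148) = 12.1319.
Running total after boundary: 373.836.
Order-1 term: 1/12 · (0.197329 − 0.764551) = -0.0472685.
Running total after k=1: 373.789.
Order-2 term: −1/720 · (0.000433096 − 0.000864675) = 5.99416e-07.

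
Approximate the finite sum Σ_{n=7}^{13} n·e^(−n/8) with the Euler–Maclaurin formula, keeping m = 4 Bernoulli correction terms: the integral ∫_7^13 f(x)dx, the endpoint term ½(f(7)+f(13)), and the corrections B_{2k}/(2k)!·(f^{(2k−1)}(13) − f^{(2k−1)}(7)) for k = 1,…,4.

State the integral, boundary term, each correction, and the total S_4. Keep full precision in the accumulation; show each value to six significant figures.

S_4 ≈ 19.6666

The integral term ∫_7^13 x·e^(−x/8) dx = 16.9423.
½[f(7) + f(13)] = ½[2.91803 + 2.55985] = 2.73894.
Integral + boundary = 19.6812.
Correction k=1: B_{2}/2! · (f^{(1)}(13) − f^{(1)}(7)) = 1/12 · (-0.123070 − 0.0521078) = -0.0145981.
Running total after k=1: 19.6666.
Correction k=2: B_{4}/4! · (f^{(3)}(13) − f^{(3)}(7)) = −1/720 · (0.00423052 − 0.0138411) = 1.33481e-05.
Running total after k=2: 19.6666.
Correction k=3: B_{6}/6! · (f^{(5)}(13) − f^{(5)}(7)) = 1/30240 · (0.000162250 − 0.000419813) = -8.51730e-09.
Running total after k=3: 19.6666.
Correction k=4: B_{8}/8! · (f^{(7)}(13) − f^{(7)}(7)) = −1/1209600 · (4.03748e-06 − 9.73999e-06) = 4.71438e-12.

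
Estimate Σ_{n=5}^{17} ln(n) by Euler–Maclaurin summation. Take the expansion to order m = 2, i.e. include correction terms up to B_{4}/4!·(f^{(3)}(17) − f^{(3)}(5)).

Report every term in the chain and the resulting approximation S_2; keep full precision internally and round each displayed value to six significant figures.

S_2 ≈ 30.3270

The integral term ∫_5^17 ln(x) dx = 28.1174.
Boundary: ½(f(5) + f(17)) = ½(1.60944 + 2.83321) = 2.22133.
Running total after boundary: 30.3388.
Order-1 term: 1/12 · (0.0588235 − 0.200000) = -0.0117647.
After k=1: 30.3270.
Order-2 term: −1/720 · (0.000407083 − 0.0160000) = 2.16568e-05.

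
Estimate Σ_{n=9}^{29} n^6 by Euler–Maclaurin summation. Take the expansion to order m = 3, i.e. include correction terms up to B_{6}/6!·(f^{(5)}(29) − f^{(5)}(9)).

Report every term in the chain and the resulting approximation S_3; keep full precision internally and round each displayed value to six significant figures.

The integral term ∫_9^29 x^6 dx = 2.46358e+09.
Endpoint term: (f(9) + f(29))/2 = (531441 + 5.94823e+08)/2 = 2.97677e+08.
Integral + boundary = 2.76126e+09.
Correction k=1: B_{2}/2! · (f^{(1)}(29) − f^{(1)}(9)) = 1/12 · (1.23067e+08 − 354294) = 1.02260e+07.
Running total after k=1: 2.77149e+09.
Correction k=2: B_{4}/4! · (f^{(3)}(29) − f^{(3)}(9)) = −1/720 · (2.92668e+06 − 87480.0) = -3943.33.
Running total after k=2: 2.77148e+09.
Correction k=3: B_{6}/6! · (f^{(5)}(29) − f^{(5)}(9)) = 1/30240 · (20880.0 − 6480.00) = 0.476190.

S_3 ≈ 2.77148e+09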